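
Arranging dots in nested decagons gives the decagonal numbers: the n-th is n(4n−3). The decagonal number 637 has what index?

Set n(4n−3) = 637, giving 4n² − 3n − 637 = 0.
The discriminant is 9 + 16·637 = 10201, and √10201 = 101.
So n = (3 + 101) / 8 = 104/8 = 13.

13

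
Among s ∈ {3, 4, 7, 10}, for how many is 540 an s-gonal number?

s = 3: P(3, 32) = 528 and P(3, 33) = 561; 540 is not s-gonal.
s = 4: P(4, 23) = 529 and P(4, 24) = 576; 540 is not s-gonal.
s = 7: P(7, 15) = 540. ✓
s = 10: P(10, 12) = 540. ✓
Hits: s ∈ {7, 10} → 2.

2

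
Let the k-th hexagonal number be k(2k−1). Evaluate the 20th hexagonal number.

780

The 20th hexagonal number is n(2n−1) with n = 20.
20·(2·20 − 1) = 20·39 = 780.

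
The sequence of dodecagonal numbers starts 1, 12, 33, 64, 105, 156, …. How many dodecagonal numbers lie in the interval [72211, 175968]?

The n-th dodecagonal number is n(5n−4).
Smallest index with value ≥ 72211: n = 121 (giving 72721).
Largest index with value ≤ 175968: n = 188 (giving 175968).
Indices 121 through 188: 68 terms.

68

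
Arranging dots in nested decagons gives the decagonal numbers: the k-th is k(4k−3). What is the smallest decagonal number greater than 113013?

113737

Solve n(4n−3) > 113013 for integer n.
The largest n with value ≤ 113013 is 168 (since 112392 ≤ 113013 < 113737), so the first above is n = 169, value 113737.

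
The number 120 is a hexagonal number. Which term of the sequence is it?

8

Set n(2n−1) = 120, giving 2n² − n − 120 = 0.
So n = (1 + 31) / 4 = 32/4 = 8.
Check: 8·(2·8 − 1) = 120. ✓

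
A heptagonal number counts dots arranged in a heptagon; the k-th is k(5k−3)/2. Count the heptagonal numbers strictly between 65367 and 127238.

63

The n-th heptagonal number is n(5n−3)/2.
Smallest index with value > 65367: n = 163 (giving 66178).
Largest index with value < 127238: n = 225 (giving 126225).
Indices 163 through 225: 63 terms.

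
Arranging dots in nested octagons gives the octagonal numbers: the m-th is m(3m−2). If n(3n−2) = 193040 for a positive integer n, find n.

254

Set n(3n−2) = 193040, giving 3n² − 2n − 193040 = 0.
So n = (2 + 1522) / 6 = 1524/6 = 254.
Check: 254·(3·254 − 2) = 193040. ✓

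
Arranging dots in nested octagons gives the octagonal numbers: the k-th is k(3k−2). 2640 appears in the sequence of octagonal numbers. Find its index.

Set n(3n−2) = 2640, giving 3n² − 2n − 2640 = 0.
The discriminant is 4 + 12·2640 = 31684, and √31684 = 178.
So n = (2 + 178) / 6 = 180/6 = 30.

30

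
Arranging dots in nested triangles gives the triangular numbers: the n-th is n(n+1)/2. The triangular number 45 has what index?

Set n(n+1)/2 = 45, giving n² + n − 90 = 0.
So n = (-1 + 19) / 2 = 18/2 = 9.

9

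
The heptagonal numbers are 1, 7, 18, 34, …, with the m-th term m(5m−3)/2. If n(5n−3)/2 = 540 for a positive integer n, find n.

15

Set n(5n−3)/2 = 540, giving 5n² − 3n − 1080 = 0.
The discriminant is 9 + 40·540 = 21609, and √21609 = 147.
So n = (3 + 147) / 10 = 150/10 = 15.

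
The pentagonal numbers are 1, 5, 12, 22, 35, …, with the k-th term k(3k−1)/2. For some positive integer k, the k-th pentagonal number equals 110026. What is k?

271

Set n(3n−1)/2 = 110026, giving 3n² − n − 220052 = 0.
The discriminant is 1 + 24·110026 = 2640625, and √2640625 = 1625.
So n = (1 + 1625) / 6 = 1626/6 = 271.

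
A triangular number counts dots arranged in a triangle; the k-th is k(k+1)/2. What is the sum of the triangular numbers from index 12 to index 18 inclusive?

854

Σ i(i+1)/2 = (Σi² + Σi) / 2 over i = 12..18.
Σi = 171 − 66 = 105 and Σi² = 2109 − 506 = 1603.
(1·1603 + 1·105) / 2 = 1708/2 = 854.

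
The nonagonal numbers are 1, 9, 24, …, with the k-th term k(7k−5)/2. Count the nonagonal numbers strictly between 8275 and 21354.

The n-th nonagonal number is n(7n−5)/2.
Smallest index with value > 8275: n = 49 (giving 8281).
Largest index with value < 21354: n = 78 (giving 21099).
Indices 49 through 78: 30 terms.

30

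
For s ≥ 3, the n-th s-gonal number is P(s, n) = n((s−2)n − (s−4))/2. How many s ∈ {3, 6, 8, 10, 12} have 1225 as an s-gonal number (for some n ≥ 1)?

2

s = 3: P(3, 49) = 1225. ✓
s = 6: P(6, 25) = 1225. ✓
s = 8: P(8, 20) = 1160 and P(8, 21) = 1281; 1225 is not s-gonal.
s = 10: P(10, 17) = 1105 and P(10, 18) = 1242; 1225 is not s-gonal.
s = 12: P(12, 16) = 1216 and P(12, 17) = 1377; 1225 is not s-gonal.
Hits: s ∈ {3, 6} → 2.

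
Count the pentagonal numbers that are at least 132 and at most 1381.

The n-th pentagonal number is n(3n−1)/2.
Smallest index with value ≥ 132: n = 10 (giving 145).
Largest index with value ≤ 1381: n = 30 (giving 1335).
Indices 10 through 30: 21 terms.

21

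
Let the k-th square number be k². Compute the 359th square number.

359² = 128881.

128881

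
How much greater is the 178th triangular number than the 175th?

531

178·179/2 = 15931 and 175·176/2 = 15400.
Difference: 15931 − 15400 = 531.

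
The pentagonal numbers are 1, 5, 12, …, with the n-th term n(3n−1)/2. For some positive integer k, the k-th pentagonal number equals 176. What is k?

11

Set n(3n−1)/2 = 176, giving 3n² − n − 352 = 0.
The discriminant is 1 + 24·176 = 4225, and √4225 = 65.
So n = (1 + 65) / 6 = 66/6 = 11.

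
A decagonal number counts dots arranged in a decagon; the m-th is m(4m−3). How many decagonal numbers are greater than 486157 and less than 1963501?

351

The n-th decagonal number is n(4n−3).
Smallest index with value > 486157: n = 350 (giving 488950).
Largest index with value < 1963501: n = 700 (giving 1957900).
Indices 350 through 700: 351 terms.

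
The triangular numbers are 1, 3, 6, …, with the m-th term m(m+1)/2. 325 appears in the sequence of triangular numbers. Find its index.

Set n(n+1)/2 = 325, giving n² + n − 650 = 0.
The discriminant is 1 + 8·325 = 2601, and √2601 = 51.
So n = (-1 + 51) / 2 = 50/2 = 25.

25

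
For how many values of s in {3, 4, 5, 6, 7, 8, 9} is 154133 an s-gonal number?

1

s = 3: P(3, 554) = 153735 and P(3, 555) = 154290; 154133 is not s-gonal.
s = 4: P(4, 392) = 153664 and P(4, 393) = 154449; 154133 is not s-gonal.
s = 5: P(5, 320) = 153440 and P(5, 321) = 154401; 154133 is not s-gonal.
s = 6: P(6, 277) = 153181 and P(6, 278) = 154290; 154133 is not s-gonal.
s = 7: P(7, 248) = 153388 and P(7, 249) = 154629; 154133 is not s-gonal.
s = 8: P(8, 227) = 154133. ✓
s = 9: P(9, 210) = 153825 and P(9, 211) = 155296; 154133 is not s-gonal.
Hits: s ∈ {8} → 1.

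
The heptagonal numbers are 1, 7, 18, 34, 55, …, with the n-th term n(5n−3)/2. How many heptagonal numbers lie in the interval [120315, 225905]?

The n-th heptagonal number is n(5n−3)/2.
Smallest index with value ≥ 120315: n = 220 (giving 120670).
Largest index with value ≤ 225905: n = 300 (giving 224550).
Indices 220 through 300: 81 terms.

81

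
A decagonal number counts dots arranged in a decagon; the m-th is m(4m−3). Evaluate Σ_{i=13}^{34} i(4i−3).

50589

Σ i(4i−3) = 4Σi² − 3Σi over i = 13..34.
Σi = 595 − 78 = 517 and Σi² = 13685 − 650 = 13035.
4·13035 − 3·517 = 50589.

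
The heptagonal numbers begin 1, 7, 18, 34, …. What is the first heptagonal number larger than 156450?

157126

Solve n(5n−3)/2 > 156450 for integer n.
The largest n with value ≤ 156450 is 250 (since 155875 ≤ 156450 < 157126), so the first above is n = 251, value 157126.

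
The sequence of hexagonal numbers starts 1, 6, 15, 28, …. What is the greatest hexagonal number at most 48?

45

Solve n(2n−1) ≤ 48 for integer n.
n = 5 gives 45 ≤ 48, while n = 6 gives 66 > 48; so the answer is 45.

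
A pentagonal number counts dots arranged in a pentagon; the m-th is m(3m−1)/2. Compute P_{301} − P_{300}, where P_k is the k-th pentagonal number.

Consecutive pentagonal numbers differ by 3n − 2: here 3·301 − 2 = 901.

901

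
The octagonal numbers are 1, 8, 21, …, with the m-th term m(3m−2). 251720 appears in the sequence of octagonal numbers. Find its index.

Set n(3n−2) = 251720, giving 3n² − 2n − 251720 = 0.
The discriminant is 4 + 12·251720 = 3020644, and √3020644 = 1738.
So n = (2 + 1738) / 6 = 1740/6 = 290.

290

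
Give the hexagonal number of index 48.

4560

48·(2·48 − 1) = 48·95 = 4560.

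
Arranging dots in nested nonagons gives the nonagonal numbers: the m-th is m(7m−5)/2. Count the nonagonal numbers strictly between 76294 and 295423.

The n-th nonagonal number is n(7n−5)/2.
Smallest index with value > 76294: n = 149 (giving 77331).
Largest index with value < 295423: n = 290 (giving 293625).
Indices 149 through 290: 142 terms.

142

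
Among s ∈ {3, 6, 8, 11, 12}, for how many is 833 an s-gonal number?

2

s = 3: P(3, 40) = 820 and P(3, 41) = 861; 833 is not s-gonal.
s = 6: P(6, 20) = 780 and P(6, 21) = 861; 833 is not s-gonal.
s = 8: P(8, 17) = 833. ✓
s = 11: P(11, 14) = 833. ✓
s = 12: P(12, 13) = 793 and P(12, 14) = 924; 833 is not s-gonal.
Hits: s ∈ {8, 11} → 2.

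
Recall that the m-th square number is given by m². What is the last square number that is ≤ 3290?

Solve n² ≤ 3290 for integer n.
n = 57 gives 3249 ≤ 3290, while n = 58 gives 3364 > 3290; so the answer is 3249.

3249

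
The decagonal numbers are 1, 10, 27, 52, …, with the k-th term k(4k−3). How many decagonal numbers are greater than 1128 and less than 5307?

The n-th decagonal number is n(4n−3).
Smallest index with value > 1128: n = 18 (giving 1242).
Largest index with value < 5307: n = 36 (giving 5076).
Indices 18 through 36: 19 terms.

19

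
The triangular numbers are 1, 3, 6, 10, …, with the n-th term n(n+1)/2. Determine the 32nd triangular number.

528

32·33/2 = 1056/2 = 528.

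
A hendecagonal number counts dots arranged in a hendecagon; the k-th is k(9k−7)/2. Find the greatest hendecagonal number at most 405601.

Solve n(9n−7)/2 ≤ 405601 for integer n.
n = 300 gives 403950 ≤ 405601, while n = 301 gives 406651 > 405601; so the answer is 403950.

403950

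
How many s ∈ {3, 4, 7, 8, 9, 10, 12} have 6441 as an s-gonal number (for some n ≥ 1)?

s = 3: P(3, 113) = 6441. ✓
s = 4: P(4, 80) = 6400 and P(4, 81) = 6561; 6441 is not s-gonal.
s = 7: P(7, 51) = 6426 and P(7, 52) = 6682; 6441 is not s-gonal.
s = 8: P(8, 46) = 6256 and P(8, 47) = 6533; 6441 is not s-gonal.
s = 9: P(9, 43) = 6364 and P(9, 44) = 6666; 6441 is not s-gonal.
s = 10: P(10, 40) = 6280 and P(10, 41) = 6601; 6441 is not s-gonal.
s = 12: P(12, 36) = 6336 and P(12, 37) = 6697; 6441 is not s-gonal.
Hits: s ∈ {3} → 1.

1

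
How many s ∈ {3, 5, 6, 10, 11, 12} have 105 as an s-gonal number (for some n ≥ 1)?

s = 3: P(3, 14) = 105. ✓
s = 5: P(5, 8) = 92 and P(5, 9) = 117; 105 is not s-gonal.
s = 6: P(6, 7) = 91 and P(6, 8) = 120; 105 is not s-gonal.
s = 10: P(10, 5) = 85 and P(10, 6) = 126; 105 is not s-gonal.
s = 11: P(11, 5) = 95 and P(11, 6) = 141; 105 is not s-gonal.
s = 12: P(12, 5) = 105. ✓
Hits: s ∈ {3, 12} → 2.

2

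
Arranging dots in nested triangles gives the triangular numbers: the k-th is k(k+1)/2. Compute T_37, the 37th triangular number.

703

37·38/2 = 1406/2 = 703.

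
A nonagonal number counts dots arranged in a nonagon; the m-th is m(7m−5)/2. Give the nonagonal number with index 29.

2871

29·(7·29 − 5)/2 = 29·198/2 = 29·99 = 2871.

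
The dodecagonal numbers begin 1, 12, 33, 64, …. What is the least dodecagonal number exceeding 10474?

Solve n(5n−4) > 10474 for integer n.
The largest n with value ≤ 10474 is 46 (since 10396 ≤ 10474 < 10857), so the first above is n = 47, value 10857.

10857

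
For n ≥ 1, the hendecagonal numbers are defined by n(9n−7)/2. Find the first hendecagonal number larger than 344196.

Solve n(9n−7)/2 > 344196 for integer n.
The largest n with value ≤ 344196 is 276 (since 341826 ≤ 344196 < 344311), so the first above is n = 277, value 344311.

344311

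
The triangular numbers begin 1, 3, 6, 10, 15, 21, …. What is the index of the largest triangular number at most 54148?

Solve n(n+1)/2 ≤ 54148 for integer n.
n = 328 gives 53956 ≤ 54148, while n = 329 gives 54285 > 54148; so the answer is index 328.

328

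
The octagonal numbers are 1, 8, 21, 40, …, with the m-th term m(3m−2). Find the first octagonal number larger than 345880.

Solve n(3n−2) > 345880 for integer n.
The largest n with value ≤ 345880 is 339 (since 344085 ≤ 345880 < 346120), so the first above is n = 340, value 346120.

346120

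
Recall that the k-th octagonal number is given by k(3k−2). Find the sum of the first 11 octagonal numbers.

Σ i(3i−2) = 3Σi² − 2Σi over i = 1..11.
Σi = 66 and Σi² = 506.
3·506 − 2·66 = 1386.

1386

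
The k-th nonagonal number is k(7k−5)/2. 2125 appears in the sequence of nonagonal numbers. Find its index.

Set n(7n−5)/2 = 2125, giving 7n² − 5n − 4250 = 0.
The discriminant is 25 + 56·2125 = 119025, and √119025 = 345.
So n = (5 + 345) / 14 = 350/14 = 25.
Check: 25·(7·25 − 5)/2 = 2125. ✓

25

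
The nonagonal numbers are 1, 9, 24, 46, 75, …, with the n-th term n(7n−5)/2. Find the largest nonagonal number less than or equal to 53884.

Solve n(7n−5)/2 ≤ 53884 for integer n.
n = 124 gives 53506 ≤ 53884, while n = 125 gives 54375 > 53884; so the answer is 53506.

53506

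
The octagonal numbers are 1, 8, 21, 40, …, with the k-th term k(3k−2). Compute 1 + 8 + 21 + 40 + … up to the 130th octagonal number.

Σ i(3i−2) = 3Σi² − 2Σi over i = 1..130.
Σi = 8515 and Σi² = 740805.
3·740805 − 2·8515 = 2205385.

2205385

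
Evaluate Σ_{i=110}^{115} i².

75955

Σ_{i=110}^{115} i² = 513590 − 437635 = 75955.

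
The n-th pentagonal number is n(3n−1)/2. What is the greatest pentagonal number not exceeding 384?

Solve n(3n−1)/2 ≤ 384 for integer n.
n = 16 gives 376 ≤ 384, while n = 17 gives 425 > 384; so the answer is 376.

376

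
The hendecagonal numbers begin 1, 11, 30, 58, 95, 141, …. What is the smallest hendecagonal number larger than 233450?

235183

Solve n(9n−7)/2 > 233450 for integer n.
The largest n with value ≤ 233450 is 228 (since 233130 ≤ 233450 < 235183), so the first above is n = 229, value 235183.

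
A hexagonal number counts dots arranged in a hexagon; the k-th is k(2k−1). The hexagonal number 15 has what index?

3

Set n(2n−1) = 15, giving 2n² − n − 15 = 0.
So n = (1 + 11) / 4 = 12/4 = 3.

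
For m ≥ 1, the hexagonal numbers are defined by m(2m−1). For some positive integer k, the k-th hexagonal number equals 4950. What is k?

50

Set n(2n−1) = 4950, giving 2n² − n − 4950 = 0.
The discriminant is 1 + 8·4950 = 39601, and √39601 = 199.
So n = (1 + 199) / 4 = 200/4 = 50.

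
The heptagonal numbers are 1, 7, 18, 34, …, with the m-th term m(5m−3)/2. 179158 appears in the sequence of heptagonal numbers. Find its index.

Set n(5n−3)/2 = 179158, giving 5n² − 3n − 358316 = 0.
So n = (3 + 2677) / 10 = 2680/10 = 268.
Check: 268·(5·268 − 3)/2 = 179158. ✓

268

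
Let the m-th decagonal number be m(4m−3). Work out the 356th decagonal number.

505876

The 356th decagonal number is n(4n−3) with n = 356.
356·(4·356 − 3) = 356·1421 = 505876.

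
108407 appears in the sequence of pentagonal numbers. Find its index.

269

Set n(3n−1)/2 = 108407, giving 3n² − n − 216814 = 0.
The discriminant is 1 + 24·108407 = 2601769, and √2601769 = 1613.
So n = (1 + 1613) / 6 = 1614/6 = 269.
Check: 269·(3·269 − 1)/2 = 108407. ✓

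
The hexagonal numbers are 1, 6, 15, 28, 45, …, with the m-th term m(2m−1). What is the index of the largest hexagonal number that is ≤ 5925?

54

Solve n(2n−1) ≤ 5925 for integer n.
n = 54 gives 5778 ≤ 5925, while n = 55 gives 5995 > 5925; so the answer is index 54.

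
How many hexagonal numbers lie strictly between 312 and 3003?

26

The n-th hexagonal number is n(2n−1).
Smallest index with value > 312: n = 13 (giving 325).
Largest index with value < 3003: n = 38 (giving 2850).
Indices 13 through 38: 26 terms.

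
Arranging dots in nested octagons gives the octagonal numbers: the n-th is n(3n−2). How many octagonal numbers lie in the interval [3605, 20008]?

The n-th octagonal number is n(3n−2).
Smallest index with value ≥ 3605: n = 35 (giving 3605).
Largest index with value ≤ 20008: n = 82 (giving 20008).
Indices 35 through 82: 48 terms.

48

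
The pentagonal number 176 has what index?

11

Set n(3n−1)/2 = 176, giving 3n² − n − 352 = 0.
The discriminant is 1 + 24·176 = 4225, and √4225 = 65.
So n = (1 + 65) / 6 = 66/6 = 11.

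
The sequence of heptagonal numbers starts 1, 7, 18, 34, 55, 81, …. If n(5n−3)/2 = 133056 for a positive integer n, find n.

Set n(5n−3)/2 = 133056, giving 5n² − 3n − 266112 = 0.
The discriminant is 9 + 40·133056 = 5322249, and √5322249 = 2307.
So n = (3 + 2307) / 10 = 2310/10 = 231.

231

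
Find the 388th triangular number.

75466

The 388th triangular number is n(n+1)/2 with n = 388.
388·389/2 = 150932/2 = 75466.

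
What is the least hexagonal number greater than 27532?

Solve n(2n−1) > 27532 for integer n.
The largest n with value ≤ 27532 is 117 (since 27261 ≤ 27532 < 27730), so the first above is n = 118, value 27730.

27730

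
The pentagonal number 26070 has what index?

132

Set n(3n−1)/2 = 26070, giving 3n² − n − 52140 = 0.
The discriminant is 1 + 24·26070 = 625681, and √625681 = 791.
So n = (1 + 791) / 6 = 792/6 = 132.
Check: 132·(3·132 − 1)/2 = 26070. ✓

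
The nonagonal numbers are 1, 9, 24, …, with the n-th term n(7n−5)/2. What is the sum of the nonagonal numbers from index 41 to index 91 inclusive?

Σ i(7i−5)/2 = (7Σi² − 5Σi) / 2 over i = 41..91.
Σi = 4186 − 820 = 3366 and Σi² = 255346 − 22140 = 233206.
(7·233206 − 5·3366) / 2 = 1615612/2 = 807806.

807806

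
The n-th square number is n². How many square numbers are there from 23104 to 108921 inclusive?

179

The n-th square number is n².
Smallest index with value ≥ 23104: n = 152 (giving 23104).
Largest index with value ≤ 108921: n = 330 (giving 108900).
Indices 152 through 330: 179 terms.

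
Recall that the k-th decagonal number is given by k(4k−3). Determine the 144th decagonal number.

The 144th decagonal number is n(4n−3) with n = 144.
144·(4·144 − 3) = 144·573 = 82512.

82512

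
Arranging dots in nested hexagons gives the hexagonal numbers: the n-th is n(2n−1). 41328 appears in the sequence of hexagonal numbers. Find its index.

144

Set n(2n−1) = 41328, giving 2n² − n − 41328 = 0.
The discriminant is 1 + 8·41328 = 330625, and √330625 = 575.
So n = (1 + 575) / 4 = 576/4 = 144.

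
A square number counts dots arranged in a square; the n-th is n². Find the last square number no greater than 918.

Solve n² ≤ 918 for integer n.
n = 30 gives 900 ≤ 918, while n = 31 gives 961 > 918; so the answer is 900.

900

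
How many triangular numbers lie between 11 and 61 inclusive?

The n-th triangular number is n(n+1)/2.
Smallest index with value ≥ 11: n = 5 (giving 15).
Largest index with value ≤ 61: n = 10 (giving 55).
Indices 5 through 10: 6 terms.

6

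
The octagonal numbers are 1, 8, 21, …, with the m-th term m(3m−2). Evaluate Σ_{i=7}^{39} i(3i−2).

59829

Σ i(3i−2) = 3Σi² − 2Σi over i = 7..39.
Σi = 780 − 21 = 759 and Σi² = 20540 − 91 = 20449.
3·20449 − 2·759 = 59829.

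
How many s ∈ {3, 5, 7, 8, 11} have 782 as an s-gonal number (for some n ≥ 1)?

1

s = 3: P(3, 39) = 780 and P(3, 40) = 820; 782 is not s-gonal.
s = 5: P(5, 23) = 782. ✓
s = 7: P(7, 17) = 697 and P(7, 18) = 783; 782 is not s-gonal.
s = 8: P(8, 16) = 736 and P(8, 17) = 833; 782 is not s-gonal.
s = 11: P(11, 13) = 715 and P(11, 14) = 833; 782 is not s-gonal.
Hits: s ∈ {5} → 1.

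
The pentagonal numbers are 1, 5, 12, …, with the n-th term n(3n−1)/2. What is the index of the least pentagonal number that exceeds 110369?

272

Solve n(3n−1)/2 > 110369 for integer n.
The largest n with value ≤ 110369 is 271 (since 110026 ≤ 110369 < 110840), so the first above is n = 272, value 110840.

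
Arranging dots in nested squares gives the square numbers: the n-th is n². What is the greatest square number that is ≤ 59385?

59049

Solve n² ≤ 59385 for integer n.
n = 243 gives 59049 ≤ 59385, while n = 244 gives 59536 > 59385; so the answer is 59049.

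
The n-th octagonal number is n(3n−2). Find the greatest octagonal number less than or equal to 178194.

178120

Solve n(3n−2) ≤ 178194 for integer n.
n = 244 gives 178120 ≤ 178194, while n = 245 gives 179585 > 178194; so the answer is 178120.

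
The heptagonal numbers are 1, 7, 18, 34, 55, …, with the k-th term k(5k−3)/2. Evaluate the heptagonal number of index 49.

The 49th heptagonal number is n(5n−3)/2 with n = 49.
49·(5·49 − 3)/2 = 49·242/2 = 49·121 = 5929.

5929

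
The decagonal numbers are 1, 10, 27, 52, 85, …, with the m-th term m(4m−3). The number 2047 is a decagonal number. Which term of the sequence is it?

Set n(4n−3) = 2047, giving 4n² − 3n − 2047 = 0.
The discriminant is 9 + 16·2047 = 32761, and √32761 = 181.
So n = (3 + 181) / 8 = 184/8 = 23.

23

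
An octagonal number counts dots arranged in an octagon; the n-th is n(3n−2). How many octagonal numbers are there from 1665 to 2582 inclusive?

6

The n-th octagonal number is n(3n−2).
Smallest index with value ≥ 1665: n = 24 (giving 1680).
Largest index with value ≤ 2582: n = 29 (giving 2465).
Indices 24 through 29: 6 terms.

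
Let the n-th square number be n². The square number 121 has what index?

11

We need n² = 121, so n = √121 = 11.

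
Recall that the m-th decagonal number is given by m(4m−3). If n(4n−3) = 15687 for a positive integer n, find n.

63

Set n(4n−3) = 15687, giving 4n² − 3n − 15687 = 0.
So n = (3 + 501) / 8 = 504/8 = 63.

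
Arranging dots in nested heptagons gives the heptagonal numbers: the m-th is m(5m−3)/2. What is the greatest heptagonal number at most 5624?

5452

Solve n(5n−3)/2 ≤ 5624 for integer n.
n = 47 gives 5452 ≤ 5624, while n = 48 gives 5688 > 5624; so the answer is 5452.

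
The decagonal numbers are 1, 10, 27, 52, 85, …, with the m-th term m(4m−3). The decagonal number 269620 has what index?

260

Set n(4n−3) = 269620, giving 4n² − 3n − 269620 = 0.
The discriminant is 9 + 16·269620 = 4313929, and √4313929 = 2077.
So n = (3 + 2077) / 8 = 2080/8 = 260.
Check: 260·(4·260 − 3) = 269620. ✓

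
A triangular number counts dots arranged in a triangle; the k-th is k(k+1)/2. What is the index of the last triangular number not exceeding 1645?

Solve n(n+1)/2 ≤ 1645 for integer n.
n = 56 gives 1596 ≤ 1645, while n = 57 gives 1653 > 1645; so the answer is index 56.

56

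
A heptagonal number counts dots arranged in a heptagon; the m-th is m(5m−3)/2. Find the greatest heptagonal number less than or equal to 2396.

Solve n(5n−3)/2 ≤ 2396 for integer n.
n = 31 gives 2356 ≤ 2396, while n = 32 gives 2512 > 2396; so the answer is 2356.

2356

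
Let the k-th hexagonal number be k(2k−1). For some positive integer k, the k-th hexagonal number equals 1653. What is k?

Set n(2n−1) = 1653, giving 2n² − n − 1653 = 0.
The discriminant is 1 + 8·1653 = 13225, and √13225 = 115.
So n = (1 + 115) / 4 = 116/4 = 29.

29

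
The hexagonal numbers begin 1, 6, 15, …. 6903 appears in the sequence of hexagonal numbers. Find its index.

59

Set n(2n−1) = 6903, giving 2n² − n − 6903 = 0.
The discriminant is 1 + 8·6903 = 55225, and √55225 = 235.
So n = (1 + 235) / 4 = 236/4 = 59.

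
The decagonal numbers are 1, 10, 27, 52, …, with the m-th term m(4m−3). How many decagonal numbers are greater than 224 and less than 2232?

The n-th decagonal number is n(4n−3).
Smallest index with value > 224: n = 8 (giving 232).
Largest index with value < 2232: n = 23 (giving 2047).
Indices 8 through 23: 16 terms.

16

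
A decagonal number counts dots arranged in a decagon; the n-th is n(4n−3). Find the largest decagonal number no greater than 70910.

70357

Solve n(4n−3) ≤ 70910 for integer n.
n = 133 gives 70357 ≤ 70910, while n = 134 gives 71422 > 70910; so the answer is 70357.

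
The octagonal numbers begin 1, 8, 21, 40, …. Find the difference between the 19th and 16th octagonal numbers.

309

19·(3·19 − 2) = 1045 and 16·(3·16 − 2) = 736.
Difference: 1045 − 736 = 309.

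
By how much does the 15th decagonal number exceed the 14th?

Consecutive decagonal numbers differ by 8n − 7: here 8·15 − 7 = 113.

113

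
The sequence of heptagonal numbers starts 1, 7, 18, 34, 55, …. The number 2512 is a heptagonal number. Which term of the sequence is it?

32

Set n(5n−3)/2 = 2512, giving 5n² − 3n − 5024 = 0.
The discriminant is 9 + 40·2512 = 100489, and √100489 = 317.
So n = (3 + 317) / 10 = 320/10 = 32.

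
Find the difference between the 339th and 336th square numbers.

339² = 114921 and 336² = 112896.
Difference: 114921 − 112896 = 2025.

2025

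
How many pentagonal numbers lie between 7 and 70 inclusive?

5

The n-th pentagonal number is n(3n−1)/2.
Smallest index with value ≥ 7: n = 3 (giving 12).
Largest index with value ≤ 70: n = 7 (giving 70).
Indices 3 through 7: 5 terms.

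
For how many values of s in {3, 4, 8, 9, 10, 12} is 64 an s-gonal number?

2

s = 3: P(3, 10) = 55 and P(3, 11) = 66; 64 is not s-gonal.
s = 4: P(4, 8) = 64. ✓
s = 8: P(8, 4) = 40 and P(8, 5) = 65; 64 is not s-gonal.
s = 9: P(9, 4) = 46 and P(9, 5) = 75; 64 is not s-gonal.
s = 10: P(10, 4) = 52 and P(10, 5) = 85; 64 is not s-gonal.
s = 12: P(12, 4) = 64. ✓
Hits: s ∈ {4, 12} → 2.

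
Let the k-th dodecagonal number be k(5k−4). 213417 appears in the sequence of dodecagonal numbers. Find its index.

Set n(5n−4) = 213417, giving 5n² − 4n − 213417 = 0.
The discriminant is 16 + 20·213417 = 4268356, and √4268356 = 2066.
So n = (4 + 2066) / 10 = 2070/10 = 207.

207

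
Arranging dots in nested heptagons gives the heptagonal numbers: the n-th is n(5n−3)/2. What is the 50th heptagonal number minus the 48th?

487

50·(5·50 − 3)/2 = 6175 and 48·(5·48 − 3)/2 = 5688.
Difference: 6175 − 5688 = 487.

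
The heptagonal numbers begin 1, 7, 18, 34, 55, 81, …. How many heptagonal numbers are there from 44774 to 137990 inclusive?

The n-th heptagonal number is n(5n−3)/2.
Smallest index with value ≥ 44774: n = 135 (giving 45360).
Largest index with value ≤ 137990: n = 235 (giving 137710).
Indices 135 through 235: 101 terms.

101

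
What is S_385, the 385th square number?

148225

The 385th square number is n² with n = 385.
385² = 148225.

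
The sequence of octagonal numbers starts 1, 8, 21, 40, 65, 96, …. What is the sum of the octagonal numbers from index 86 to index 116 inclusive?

949871

Σ i(3i−2) = 3Σi² − 2Σi over i = 86..116.
Σi = 6786 − 3655 = 3131 and Σi² = 527046 − 208335 = 318711.
3·318711 − 2·3131 = 949871.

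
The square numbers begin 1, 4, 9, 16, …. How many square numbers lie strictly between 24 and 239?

The n-th square number is n².
Smallest index with value > 24: n = 5 (giving 25).
Largest index with value < 239: n = 15 (giving 225).
Indices 5 through 15: 11 terms.

11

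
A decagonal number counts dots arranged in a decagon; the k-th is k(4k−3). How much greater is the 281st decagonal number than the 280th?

Consecutive decagonal numbers differ by 8n − 7: here 8·281 − 7 = 2241.

2241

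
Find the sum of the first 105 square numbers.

391405

Σ_{i=1}^{105} i² = 105·106·211/6 = 391405.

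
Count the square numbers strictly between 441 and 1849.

The n-th square number is n².
Smallest index with value > 441: n = 22 (giving 484).
Largest index with value < 1849: n = 42 (giving 1764).
Indices 22 through 42: 21 terms.

21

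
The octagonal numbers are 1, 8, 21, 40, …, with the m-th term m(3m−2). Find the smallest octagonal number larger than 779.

833

Solve n(3n−2) > 779 for integer n.
The largest n with value ≤ 779 is 16 (since 736 ≤ 779 < 833), so the first above is n = 17, value 833.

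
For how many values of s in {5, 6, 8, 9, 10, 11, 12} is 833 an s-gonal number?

s = 5: P(5, 23) = 782 and P(5, 24) = 852; 833 is not s-gonal.
s = 6: P(6, 20) = 780 and P(6, 21) = 861; 833 is not s-gonal.
s = 8: P(8, 17) = 833. ✓
s = 9: P(9, 15) = 750 and P(9, 16) = 856; 833 is not s-gonal.
s = 10: P(10, 14) = 742 and P(10, 15) = 855; 833 is not s-gonal.
s = 11: P(11, 14) = 833. ✓
s = 12: P(12, 13) = 793 and P(12, 14) = 924; 833 is not s-gonal.
Hits: s ∈ {8, 11} → 2.

2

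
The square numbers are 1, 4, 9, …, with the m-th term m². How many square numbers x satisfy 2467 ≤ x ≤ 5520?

25

The n-th square number is n².
Smallest index with value ≥ 2467: n = 50 (giving 2500).
Largest index with value ≤ 5520: n = 74 (giving 5476).
Indices 50 through 74: 25 terms.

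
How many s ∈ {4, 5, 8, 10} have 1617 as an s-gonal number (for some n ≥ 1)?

s = 4: P(4, 40) = 1600 and P(4, 41) = 1681; 1617 is not s-gonal.
s = 5: P(5, 33) = 1617. ✓
s = 8: P(8, 23) = 1541 and P(8, 24) = 1680; 1617 is not s-gonal.
s = 10: P(10, 20) = 1540 and P(10, 21) = 1701; 1617 is not s-gonal.
Hits: s ∈ {5} → 1.

1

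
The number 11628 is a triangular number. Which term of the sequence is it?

Set n(n+1)/2 = 11628, giving n² + n − 23256 = 0.
The discriminant is 1 + 8·11628 = 93025, and √93025 = 305.
So n = (-1 + 305) / 2 = 304/2 = 152.
Check: 152·153/2 = 11628. ✓

152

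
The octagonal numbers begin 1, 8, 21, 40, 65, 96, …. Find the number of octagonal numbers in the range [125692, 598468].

241

The n-th octagonal number is n(3n−2).
Smallest index with value ≥ 125692: n = 206 (giving 126896).
Largest index with value ≤ 598468: n = 446 (giving 595856).
Indices 206 through 446: 241 terms.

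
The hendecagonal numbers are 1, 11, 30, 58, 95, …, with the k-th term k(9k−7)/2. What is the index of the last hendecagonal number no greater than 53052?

Solve n(9n−7)/2 ≤ 53052 for integer n.
n = 108 gives 52110 ≤ 53052, while n = 109 gives 53083 > 53052; so the answer is index 108.

108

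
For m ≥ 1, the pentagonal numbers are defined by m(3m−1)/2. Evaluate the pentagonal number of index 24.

852

The 24th pentagonal number is n(3n−1)/2 with n = 24.
24·(3·24 − 1)/2 = 24·71/2 = 852.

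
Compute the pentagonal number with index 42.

2625

The 42nd pentagonal number is n(3n−1)/2 with n = 42.
42·(3·42 − 1)/2 = 42·125/2 = 2625.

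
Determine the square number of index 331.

109561

The 331st square number is n² with n = 331.
331² = 109561.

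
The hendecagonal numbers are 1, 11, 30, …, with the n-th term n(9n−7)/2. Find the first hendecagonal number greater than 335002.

336883

Solve n(9n−7)/2 > 335002 for integer n.
The largest n with value ≤ 335002 is 273 (since 334425 ≤ 335002 < 336883), so the first above is n = 274, value 336883.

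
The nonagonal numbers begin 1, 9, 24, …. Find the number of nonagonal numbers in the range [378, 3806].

23

The n-th nonagonal number is n(7n−5)/2.
Smallest index with value ≥ 378: n = 11 (giving 396).
Largest index with value ≤ 3806: n = 33 (giving 3729).
Indices 11 through 33: 23 terms.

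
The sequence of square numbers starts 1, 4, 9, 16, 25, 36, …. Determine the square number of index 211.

44521

211² = 44521.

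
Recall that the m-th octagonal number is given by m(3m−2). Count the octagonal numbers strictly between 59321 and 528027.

279

The n-th octagonal number is n(3n−2).
Smallest index with value > 59321: n = 141 (giving 59361).
Largest index with value < 528027: n = 419 (giving 525845).
Indices 141 through 419: 279 terms.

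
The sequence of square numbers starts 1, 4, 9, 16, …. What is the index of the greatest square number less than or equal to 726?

Solve n² ≤ 726 for integer n.
n = 26 gives 676 ≤ 726, while n = 27 gives 729 > 726; so the answer is index 26.

26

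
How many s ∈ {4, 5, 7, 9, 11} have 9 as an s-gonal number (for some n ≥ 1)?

2

s = 4: P(4, 3) = 9. ✓
s = 5: P(5, 2) = 5 and P(5, 3) = 12; 9 is not s-gonal.
s = 7: P(7, 2) = 7 and P(7, 3) = 18; 9 is not s-gonal.
s = 9: P(9, 2) = 9. ✓
s = 11: P(11, 1) = 1 and P(11, 2) = 11; 9 is not s-gonal.
Hits: s ∈ {4, 9} → 2.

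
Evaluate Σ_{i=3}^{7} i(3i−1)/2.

Σ i(3i−1)/2 = (3Σi² − Σi) / 2 over i = 3..7.
Σi = 28 − 3 = 25 and Σi² = 140 − 5 = 135.
(3·135 − 1·25) / 2 = 380/2 = 190.

190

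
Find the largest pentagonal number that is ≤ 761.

Solve n(3n−1)/2 ≤ 761 for integer n.
n = 22 gives 715 ≤ 761, while n = 23 gives 782 > 761; so the answer is 715.

715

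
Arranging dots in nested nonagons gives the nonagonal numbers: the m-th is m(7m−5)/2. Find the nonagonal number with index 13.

559

The 13th nonagonal number is n(7n−5)/2 with n = 13.
13·(7·13 − 5)/2 = 13·86/2 = 13·43 = 559.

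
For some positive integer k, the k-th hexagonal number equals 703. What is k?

Set n(2n−1) = 703, giving 2n² − n − 703 = 0.
The discriminant is 1 + 8·703 = 5625, and √5625 = 75.
So n = (1 + 75) / 4 = 76/4 = 19.

19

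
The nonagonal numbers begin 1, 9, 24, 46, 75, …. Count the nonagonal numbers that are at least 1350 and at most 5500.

The n-th nonagonal number is n(7n−5)/2.
Smallest index with value ≥ 1350: n = 20 (giving 1350).
Largest index with value ≤ 5500: n = 40 (giving 5500).
Indices 20 through 40: 21 terms.

21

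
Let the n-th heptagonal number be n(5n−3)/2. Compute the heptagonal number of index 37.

The 37th heptagonal number is n(5n−3)/2 with n = 37.
37·(5·37 − 3)/2 = 37·182/2 = 37·91 = 3367.

3367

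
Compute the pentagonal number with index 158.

37367

158·(3·158 − 1)/2 = 158·473/2 = 37367.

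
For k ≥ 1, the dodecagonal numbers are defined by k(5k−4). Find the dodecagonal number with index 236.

277536

236·(5·236 − 4) = 236·1176 = 277536.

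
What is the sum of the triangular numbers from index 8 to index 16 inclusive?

732

Σ i(i+1)/2 = (Σi² + Σi) / 2 over i = 8..16.
Σi = 136 − 28 = 108 and Σi² = 1496 − 140 = 1356.
(1·1356 + 1·108) / 2 = 1464/2 = 732.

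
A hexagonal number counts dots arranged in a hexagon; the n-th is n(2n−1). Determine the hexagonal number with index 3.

The 3rd hexagonal number is n(2n−1) with n = 3.
3·(2·3 − 1) = 3·5 = 15.

15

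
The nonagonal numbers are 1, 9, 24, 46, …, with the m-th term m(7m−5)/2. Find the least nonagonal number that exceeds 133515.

133966

Solve n(7n−5)/2 > 133515 for integer n.
The largest n with value ≤ 133515 is 195 (since 132600 ≤ 133515 < 133966), so the first above is n = 196, value 133966.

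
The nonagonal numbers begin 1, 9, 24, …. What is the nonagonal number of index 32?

3504

32·(7·32 − 5)/2 = 32·219/2 = 3504.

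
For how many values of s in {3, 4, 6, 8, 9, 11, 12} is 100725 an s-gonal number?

2

s = 3: P(3, 448) = 100576 and P(3, 449) = 101025; 100725 is not s-gonal.
s = 4: P(4, 317) = 100489 and P(4, 318) = 101124; 100725 is not s-gonal.
s = 6: P(6, 224) = 100128 and P(6, 225) = 101025; 100725 is not s-gonal.
s = 8: P(8, 183) = 100101 and P(8, 184) = 101200; 100725 is not s-gonal.
s = 9: P(9, 170) = 100725. ✓
s = 11: P(11, 150) = 100725. ✓
s = 12: P(12, 142) = 100252 and P(12, 143) = 101673; 100725 is not s-gonal.
Hits: s ∈ {9, 11} → 2.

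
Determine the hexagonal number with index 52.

The 52nd hexagonal number is n(2n−1) with n = 52.
52·(2·52 − 1) = 52·103 = 5356.

5356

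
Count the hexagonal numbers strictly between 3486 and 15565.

The n-th hexagonal number is n(2n−1).
Smallest index with value > 3486: n = 43 (giving 3655).
Largest index with value < 15565: n = 88 (giving 15400).
Indices 43 through 88: 46 terms.

46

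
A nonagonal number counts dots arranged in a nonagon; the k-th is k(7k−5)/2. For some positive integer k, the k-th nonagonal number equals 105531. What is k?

174

Set n(7n−5)/2 = 105531, giving 7n² − 5n − 211062 = 0.
The discriminant is 25 + 56·105531 = 5909761, and √5909761 = 2431.
So n = (5 + 2431) / 14 = 2436/14 = 174.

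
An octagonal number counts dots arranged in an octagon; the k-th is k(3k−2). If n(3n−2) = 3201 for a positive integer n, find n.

Set n(3n−2) = 3201, giving 3n² − 2n − 3201 = 0.
The discriminant is 4 + 12·3201 = 38416, and √38416 = 196.
So n = (2 + 196) / 6 = 198/6 = 33.

33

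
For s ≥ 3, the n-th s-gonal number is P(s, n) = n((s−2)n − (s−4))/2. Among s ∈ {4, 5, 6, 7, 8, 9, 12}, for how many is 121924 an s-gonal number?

s = 4: P(4, 349) = 121801 and P(4, 350) = 122500; 121924 is not s-gonal.
s = 5: P(5, 285) = 121695 and P(5, 286) = 122551; 121924 is not s-gonal.
s = 6: P(6, 247) = 121771 and P(6, 248) = 122760; 121924 is not s-gonal.
s = 7: P(7, 221) = 121771 and P(7, 222) = 122877; 121924 is not s-gonal.
s = 8: P(8, 201) = 120801 and P(8, 202) = 122008; 121924 is not s-gonal.
s = 9: P(9, 187) = 121924. ✓
s = 12: P(12, 156) = 121056 and P(12, 157) = 122617; 121924 is not s-gonal.
Hits: s ∈ {9} → 1.

1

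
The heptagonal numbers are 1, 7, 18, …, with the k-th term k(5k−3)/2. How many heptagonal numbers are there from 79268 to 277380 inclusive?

155

The n-th heptagonal number is n(5n−3)/2.
Smallest index with value ≥ 79268: n = 179 (giving 79834).
Largest index with value ≤ 277380: n = 333 (giving 276723).
Indices 179 through 333: 155 terms.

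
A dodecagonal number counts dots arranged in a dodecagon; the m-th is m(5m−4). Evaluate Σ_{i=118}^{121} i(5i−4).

Σ i(5i−4) = 5Σi² − 4Σi over i = 118..121.
Σi = 7381 − 6903 = 478 and Σi² = 597861 − 540735 = 57126.
5·57126 − 4·478 = 283718.

283718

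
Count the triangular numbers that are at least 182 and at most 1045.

27

The n-th triangular number is n(n+1)/2.
Smallest index with value ≥ 182: n = 19 (giving 190).
Largest index with value ≤ 1045: n = 45 (giving 1035).
Indices 19 through 45: 27 terms.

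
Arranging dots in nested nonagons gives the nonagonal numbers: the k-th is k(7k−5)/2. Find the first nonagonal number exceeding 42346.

Solve n(7n−5)/2 > 42346 for integer n.
The largest n with value ≤ 42346 is 110 (since 42075 ≤ 42346 < 42846), so the first above is n = 111, value 42846.

42846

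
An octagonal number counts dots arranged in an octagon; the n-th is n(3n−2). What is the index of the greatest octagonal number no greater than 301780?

Solve n(3n−2) ≤ 301780 for integer n.
n = 317 gives 300833 ≤ 301780, while n = 318 gives 302736 > 301780; so the answer is index 317.

317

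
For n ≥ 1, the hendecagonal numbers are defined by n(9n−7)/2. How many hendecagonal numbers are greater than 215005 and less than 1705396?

397

The n-th hendecagonal number is n(9n−7)/2.
Smallest index with value > 215005: n = 219 (giving 215058).
Largest index with value < 1705396: n = 615 (giving 1699860).
Indices 219 through 615: 397 terms.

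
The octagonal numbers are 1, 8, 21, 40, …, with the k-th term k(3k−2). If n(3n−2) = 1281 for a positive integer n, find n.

21

Set n(3n−2) = 1281, giving 3n² − 2n − 1281 = 0.
The discriminant is 4 + 12·1281 = 15376, and √15376 = 124.
So n = (2 + 124) / 6 = 126/6 = 21.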